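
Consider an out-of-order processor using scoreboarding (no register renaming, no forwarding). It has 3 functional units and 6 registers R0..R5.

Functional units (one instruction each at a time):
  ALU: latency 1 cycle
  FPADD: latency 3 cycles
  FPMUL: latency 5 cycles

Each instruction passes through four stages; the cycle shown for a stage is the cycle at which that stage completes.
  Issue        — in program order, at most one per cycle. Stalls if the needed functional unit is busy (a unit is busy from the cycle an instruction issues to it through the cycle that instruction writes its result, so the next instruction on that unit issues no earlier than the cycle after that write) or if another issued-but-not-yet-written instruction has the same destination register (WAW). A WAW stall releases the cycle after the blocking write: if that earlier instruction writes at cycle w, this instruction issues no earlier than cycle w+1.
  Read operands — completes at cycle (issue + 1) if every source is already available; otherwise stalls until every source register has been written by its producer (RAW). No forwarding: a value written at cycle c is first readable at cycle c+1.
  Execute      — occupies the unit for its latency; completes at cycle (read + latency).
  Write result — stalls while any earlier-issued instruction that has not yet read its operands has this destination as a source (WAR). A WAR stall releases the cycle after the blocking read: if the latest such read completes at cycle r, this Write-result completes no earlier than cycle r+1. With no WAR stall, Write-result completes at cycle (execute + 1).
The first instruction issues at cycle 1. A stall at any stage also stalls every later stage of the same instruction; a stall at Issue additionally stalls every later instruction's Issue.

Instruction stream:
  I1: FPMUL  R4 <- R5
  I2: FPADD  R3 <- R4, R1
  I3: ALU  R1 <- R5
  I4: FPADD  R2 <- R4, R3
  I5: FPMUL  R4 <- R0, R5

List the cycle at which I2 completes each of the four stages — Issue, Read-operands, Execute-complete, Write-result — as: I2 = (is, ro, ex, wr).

I2 = (2, 9, 12, 13)

c1: I1→FPMUL
c2: I1 RO · I2→FPADD
c3: I3→ALU
c4: I3 RO
c5: I3 EX
c7: I1 EX
c8: I1 WR R4
c9: I2 RO
c10: I3 WR R1
c12: I2 EX
c13: I2 WR R3
c14: I4→FPADD
c15: I4 RO · I5→FPMUL
c16: I5 RO
c18: I4 EX
c19: I4 WR R2
c21: I5 EX
c22: I5 WR R4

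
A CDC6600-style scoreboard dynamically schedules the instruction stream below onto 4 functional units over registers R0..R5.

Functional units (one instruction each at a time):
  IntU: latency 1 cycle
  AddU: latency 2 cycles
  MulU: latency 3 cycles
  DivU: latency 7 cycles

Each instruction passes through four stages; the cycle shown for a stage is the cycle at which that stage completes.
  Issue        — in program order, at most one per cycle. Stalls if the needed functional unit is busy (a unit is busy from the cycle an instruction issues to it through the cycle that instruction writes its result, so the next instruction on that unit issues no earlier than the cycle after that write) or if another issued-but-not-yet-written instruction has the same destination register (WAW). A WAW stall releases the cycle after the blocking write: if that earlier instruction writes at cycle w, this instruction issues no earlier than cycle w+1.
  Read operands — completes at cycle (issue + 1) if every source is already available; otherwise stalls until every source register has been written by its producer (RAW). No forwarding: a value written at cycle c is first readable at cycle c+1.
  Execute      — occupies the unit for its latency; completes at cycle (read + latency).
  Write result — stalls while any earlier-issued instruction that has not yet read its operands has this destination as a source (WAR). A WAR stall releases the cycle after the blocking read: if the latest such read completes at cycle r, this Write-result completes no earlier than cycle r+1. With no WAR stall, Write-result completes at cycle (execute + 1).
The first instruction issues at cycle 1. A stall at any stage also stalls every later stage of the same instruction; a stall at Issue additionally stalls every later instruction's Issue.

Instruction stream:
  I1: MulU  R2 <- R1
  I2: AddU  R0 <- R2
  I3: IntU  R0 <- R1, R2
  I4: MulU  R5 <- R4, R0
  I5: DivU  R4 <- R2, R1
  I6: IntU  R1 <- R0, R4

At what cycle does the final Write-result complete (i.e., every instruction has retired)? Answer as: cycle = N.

cycle = 25

[I1] 1/2/5/6
[I2] 2/7/9/10  (RAW R2: wait I1 write@6)
[I3] 11/12/13/14  (WAW R0: wait I2 write@10)
[I4] 12/15/18/19  (RAW R0: wait I3 write@14)
[I5] 13/14/21/22
[I6] 15/23/24/25  (struct: IntU busy until I3 writes@14; RAW R4: wait I5 write@22)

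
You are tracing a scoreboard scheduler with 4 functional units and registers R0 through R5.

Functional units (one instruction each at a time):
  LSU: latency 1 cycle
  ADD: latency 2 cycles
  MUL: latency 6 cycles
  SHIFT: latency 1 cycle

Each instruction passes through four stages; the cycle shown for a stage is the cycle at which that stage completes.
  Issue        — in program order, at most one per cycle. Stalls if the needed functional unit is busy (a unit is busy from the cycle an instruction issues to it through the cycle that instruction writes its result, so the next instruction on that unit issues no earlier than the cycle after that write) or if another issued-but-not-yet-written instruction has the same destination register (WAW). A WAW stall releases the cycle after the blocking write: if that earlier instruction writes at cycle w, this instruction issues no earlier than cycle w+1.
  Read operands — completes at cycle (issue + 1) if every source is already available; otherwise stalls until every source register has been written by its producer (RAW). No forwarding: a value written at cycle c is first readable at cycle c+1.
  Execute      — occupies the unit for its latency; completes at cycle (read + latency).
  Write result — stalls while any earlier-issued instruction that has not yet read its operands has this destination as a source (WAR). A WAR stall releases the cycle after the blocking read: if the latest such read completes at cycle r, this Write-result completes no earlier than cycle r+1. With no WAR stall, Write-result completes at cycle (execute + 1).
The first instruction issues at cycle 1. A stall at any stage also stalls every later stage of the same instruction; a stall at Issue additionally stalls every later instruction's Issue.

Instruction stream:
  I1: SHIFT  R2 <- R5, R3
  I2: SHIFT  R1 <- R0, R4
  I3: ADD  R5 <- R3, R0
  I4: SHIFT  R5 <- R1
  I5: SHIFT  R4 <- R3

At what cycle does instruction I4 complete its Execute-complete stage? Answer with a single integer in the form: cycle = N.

cycle = 13

1) issue 1, read 2, done 3, write 4
2) issue 5, read 6, done 7, write 8  <struct: SHIFT busy until I1 writes@4>
3) issue 6, read 7, done 9, write 10
4) issue 11, read 12, done 13, write 14  <WAW R5: wait I3 write@10>
5) issue 15, read 16, done 17, write 18  <struct: SHIFT busy until I4 writes@14>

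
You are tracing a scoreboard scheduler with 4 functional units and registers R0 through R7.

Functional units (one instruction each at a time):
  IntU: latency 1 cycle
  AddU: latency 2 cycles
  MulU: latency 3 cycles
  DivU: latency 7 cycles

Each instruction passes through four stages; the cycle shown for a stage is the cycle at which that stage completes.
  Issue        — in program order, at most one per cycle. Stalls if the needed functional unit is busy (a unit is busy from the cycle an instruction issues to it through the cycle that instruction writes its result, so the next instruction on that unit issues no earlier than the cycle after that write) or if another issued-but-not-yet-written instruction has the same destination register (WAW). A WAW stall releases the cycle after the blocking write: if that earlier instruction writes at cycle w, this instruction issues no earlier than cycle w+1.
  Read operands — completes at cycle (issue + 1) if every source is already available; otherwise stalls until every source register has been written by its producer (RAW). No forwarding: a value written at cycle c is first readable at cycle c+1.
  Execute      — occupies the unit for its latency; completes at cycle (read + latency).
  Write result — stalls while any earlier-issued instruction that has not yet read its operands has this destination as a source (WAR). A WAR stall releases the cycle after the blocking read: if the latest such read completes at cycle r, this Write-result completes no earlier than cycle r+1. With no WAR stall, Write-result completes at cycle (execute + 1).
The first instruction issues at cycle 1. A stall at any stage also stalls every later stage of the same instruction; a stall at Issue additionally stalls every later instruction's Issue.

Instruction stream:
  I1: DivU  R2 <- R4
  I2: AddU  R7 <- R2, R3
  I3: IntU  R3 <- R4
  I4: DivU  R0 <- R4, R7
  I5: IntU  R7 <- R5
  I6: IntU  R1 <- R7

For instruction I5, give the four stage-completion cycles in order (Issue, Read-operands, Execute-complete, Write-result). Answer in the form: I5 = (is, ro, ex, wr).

I5 = (15, 16, 17, 18)

cycle 1: I1 issues→DivU
cycle 2: I1 reads · I2 issues→AddU
cycle 3: I3 issues→IntU
cycle 4: I3 reads
cycle 5: I3 exec-done
cycle 9: I1 exec-done
cycle 10: I1 writes R2
cycle 11: I2 reads · I4 issues→DivU
cycle 12: I3 writes R3
cycle 13: I2 exec-done
cycle 14: I2 writes R7
cycle 15: I4 reads · I5 issues→IntU
cycle 16: I5 reads
cycle 17: I5 exec-done
cycle 18: I5 writes R7
cycle 19: I6 issues→IntU
cycle 20: I6 reads
cycle 21: I6 exec-done
cycle 22: I4 exec-done · I6 writes R1
cycle 23: I4 writes R0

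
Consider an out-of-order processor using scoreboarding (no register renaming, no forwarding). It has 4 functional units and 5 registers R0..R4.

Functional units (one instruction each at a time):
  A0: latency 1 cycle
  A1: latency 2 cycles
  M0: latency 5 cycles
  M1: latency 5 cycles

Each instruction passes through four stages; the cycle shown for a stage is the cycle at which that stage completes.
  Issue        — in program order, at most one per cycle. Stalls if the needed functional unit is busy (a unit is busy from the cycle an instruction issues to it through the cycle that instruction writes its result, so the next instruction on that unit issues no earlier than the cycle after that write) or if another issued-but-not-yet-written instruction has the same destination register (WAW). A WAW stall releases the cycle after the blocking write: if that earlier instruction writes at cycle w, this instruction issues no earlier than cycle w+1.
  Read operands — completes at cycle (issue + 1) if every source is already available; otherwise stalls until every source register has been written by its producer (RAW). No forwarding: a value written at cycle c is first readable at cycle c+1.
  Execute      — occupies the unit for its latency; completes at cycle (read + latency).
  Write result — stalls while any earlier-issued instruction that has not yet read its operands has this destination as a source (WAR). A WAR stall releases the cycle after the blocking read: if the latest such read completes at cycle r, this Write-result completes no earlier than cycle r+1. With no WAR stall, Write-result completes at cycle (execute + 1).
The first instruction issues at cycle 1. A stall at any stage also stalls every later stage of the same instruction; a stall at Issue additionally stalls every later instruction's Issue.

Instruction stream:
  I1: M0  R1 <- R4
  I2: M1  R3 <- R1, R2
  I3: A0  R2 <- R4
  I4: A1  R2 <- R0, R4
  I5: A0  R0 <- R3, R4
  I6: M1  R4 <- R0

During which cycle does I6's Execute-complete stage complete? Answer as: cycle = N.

[1] issue I1 (M0)
[2] I1 read-ops · issue I2 (M1)
[3] issue I3 (A0)
[4] I3 read-ops
[5] I3 finished on A0
[7] I1 finished on M0
[8] I1→R1
[9] I2 read-ops
[10] I3→R2
[11] issue I4 (A1)
[12] I4 read-ops · issue I5 (A0)
[14] I2 finished on M1 · I4 finished on A1
[15] I2→R3 · I4→R2
[16] I5 read-ops · issue I6 (M1)
[17] I5 finished on A0
[18] I5→R0
[19] I6 read-ops
[24] I6 finished on M1
[25] I6→R4

cycle = 24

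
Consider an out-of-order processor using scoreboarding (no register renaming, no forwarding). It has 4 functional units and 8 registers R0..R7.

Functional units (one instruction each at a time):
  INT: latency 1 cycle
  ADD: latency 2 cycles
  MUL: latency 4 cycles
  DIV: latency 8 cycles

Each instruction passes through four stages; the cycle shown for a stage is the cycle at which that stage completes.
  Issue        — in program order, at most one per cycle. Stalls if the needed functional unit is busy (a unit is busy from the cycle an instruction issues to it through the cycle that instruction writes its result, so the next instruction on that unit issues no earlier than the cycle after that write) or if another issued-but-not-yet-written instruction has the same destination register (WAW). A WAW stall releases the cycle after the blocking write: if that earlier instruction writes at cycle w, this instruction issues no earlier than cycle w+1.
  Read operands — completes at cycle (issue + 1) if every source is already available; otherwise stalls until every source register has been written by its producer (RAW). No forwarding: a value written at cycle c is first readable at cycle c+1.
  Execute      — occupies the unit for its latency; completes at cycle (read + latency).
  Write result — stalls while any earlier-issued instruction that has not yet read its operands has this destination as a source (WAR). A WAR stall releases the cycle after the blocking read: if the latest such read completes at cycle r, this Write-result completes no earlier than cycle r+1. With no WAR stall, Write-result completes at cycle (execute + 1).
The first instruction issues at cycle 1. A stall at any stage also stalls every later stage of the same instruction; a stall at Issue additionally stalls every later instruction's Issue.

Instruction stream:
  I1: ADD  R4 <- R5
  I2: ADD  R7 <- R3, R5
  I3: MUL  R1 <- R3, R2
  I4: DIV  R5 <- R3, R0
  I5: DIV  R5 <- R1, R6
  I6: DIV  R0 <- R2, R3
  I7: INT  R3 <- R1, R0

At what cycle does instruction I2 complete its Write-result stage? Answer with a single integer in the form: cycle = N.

cycle = 10

I1 -> (1, 2, 4, 5)
I2 -> (6, 7, 9, 10)  // struct: ADD busy until I1 writes@5
I3 -> (7, 8, 12, 13)
I4 -> (8, 9, 17, 18)
I5 -> (19, 20, 28, 29)  // struct: DIV busy until I4 writes@18
I6 -> (30, 31, 39, 40)  // struct: DIV busy until I5 writes@29
I7 -> (31, 41, 42, 43)  // RAW R0: wait I6 write@40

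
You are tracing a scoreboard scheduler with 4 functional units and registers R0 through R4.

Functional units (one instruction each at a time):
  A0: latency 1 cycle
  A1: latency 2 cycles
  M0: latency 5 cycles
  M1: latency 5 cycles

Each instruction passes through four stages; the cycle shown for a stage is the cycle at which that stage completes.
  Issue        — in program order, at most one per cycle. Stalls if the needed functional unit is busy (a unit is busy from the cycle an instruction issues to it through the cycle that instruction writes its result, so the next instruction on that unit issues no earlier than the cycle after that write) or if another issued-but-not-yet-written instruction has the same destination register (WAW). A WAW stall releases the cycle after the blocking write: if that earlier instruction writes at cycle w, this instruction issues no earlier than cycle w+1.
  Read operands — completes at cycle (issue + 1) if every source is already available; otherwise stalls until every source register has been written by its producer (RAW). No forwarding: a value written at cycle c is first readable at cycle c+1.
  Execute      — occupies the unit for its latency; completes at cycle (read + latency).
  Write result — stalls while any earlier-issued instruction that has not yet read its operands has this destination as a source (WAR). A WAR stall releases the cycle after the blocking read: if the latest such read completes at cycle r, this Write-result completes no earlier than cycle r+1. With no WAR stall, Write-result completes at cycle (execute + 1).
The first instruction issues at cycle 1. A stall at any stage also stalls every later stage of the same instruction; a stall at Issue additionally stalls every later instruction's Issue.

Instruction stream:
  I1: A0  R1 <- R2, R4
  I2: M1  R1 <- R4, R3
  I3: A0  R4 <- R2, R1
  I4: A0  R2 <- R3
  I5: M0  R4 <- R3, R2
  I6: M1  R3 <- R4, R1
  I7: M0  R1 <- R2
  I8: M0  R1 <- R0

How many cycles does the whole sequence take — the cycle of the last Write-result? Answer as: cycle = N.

1) issue 1, read 2, done 3, write 4
2) issue 5, read 6, done 11, write 12  <WAW R1: wait I1 write@4>
3) issue 6, read 13, done 14, write 15  <RAW R1: wait I2 write@12>
4) issue 16, read 17, done 18, write 19  <struct: A0 busy until I3 writes@15>
5) issue 17, read 20, done 25, write 26  <RAW R2: wait I4 write@19>
6) issue 18, read 27, done 32, write 33  <RAW R4: wait I5 write@26>
7) issue 27, read 28, done 33, write 34  <struct: M0 busy until I5 writes@26>
8) issue 35, read 36, done 41, write 42  <struct: M0 busy until I7 writes@34>

cycle = 42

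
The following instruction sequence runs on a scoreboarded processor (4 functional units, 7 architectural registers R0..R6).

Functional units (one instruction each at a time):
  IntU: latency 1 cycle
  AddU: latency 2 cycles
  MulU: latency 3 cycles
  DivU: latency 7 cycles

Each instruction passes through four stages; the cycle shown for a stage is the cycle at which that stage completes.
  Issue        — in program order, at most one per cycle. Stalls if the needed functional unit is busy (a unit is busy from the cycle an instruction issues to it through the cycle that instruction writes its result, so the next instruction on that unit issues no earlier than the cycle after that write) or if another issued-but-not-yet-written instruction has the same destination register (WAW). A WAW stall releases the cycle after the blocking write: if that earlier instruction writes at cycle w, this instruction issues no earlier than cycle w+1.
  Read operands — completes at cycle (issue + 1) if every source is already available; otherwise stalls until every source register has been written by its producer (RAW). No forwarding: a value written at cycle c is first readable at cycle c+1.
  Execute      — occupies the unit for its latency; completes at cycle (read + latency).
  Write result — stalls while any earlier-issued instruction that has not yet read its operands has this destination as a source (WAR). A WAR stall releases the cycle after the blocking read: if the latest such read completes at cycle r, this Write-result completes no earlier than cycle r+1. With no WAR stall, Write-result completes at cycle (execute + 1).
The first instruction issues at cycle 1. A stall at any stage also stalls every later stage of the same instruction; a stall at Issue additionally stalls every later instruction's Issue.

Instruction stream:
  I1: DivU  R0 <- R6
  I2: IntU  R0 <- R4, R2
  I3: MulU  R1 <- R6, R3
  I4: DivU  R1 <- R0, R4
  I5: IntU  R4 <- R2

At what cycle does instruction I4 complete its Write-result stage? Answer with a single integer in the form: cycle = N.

t=1  I1 issues→DivU
t=2  I1 reads
t=9  I1 exec-done
t=10  I1 writes R0
t=11  I2 issues→IntU
t=12  I2 reads; I3 issues→MulU
t=13  I2 exec-done; I3 reads
t=14  I2 writes R0
t=16  I3 exec-done
t=17  I3 writes R1
t=18  I4 issues→DivU
t=19  I4 reads; I5 issues→IntU
t=20  I5 reads
t=21  I5 exec-done
t=22  I5 writes R4
t=26  I4 exec-done
t=27  I4 writes R1

cycle = 27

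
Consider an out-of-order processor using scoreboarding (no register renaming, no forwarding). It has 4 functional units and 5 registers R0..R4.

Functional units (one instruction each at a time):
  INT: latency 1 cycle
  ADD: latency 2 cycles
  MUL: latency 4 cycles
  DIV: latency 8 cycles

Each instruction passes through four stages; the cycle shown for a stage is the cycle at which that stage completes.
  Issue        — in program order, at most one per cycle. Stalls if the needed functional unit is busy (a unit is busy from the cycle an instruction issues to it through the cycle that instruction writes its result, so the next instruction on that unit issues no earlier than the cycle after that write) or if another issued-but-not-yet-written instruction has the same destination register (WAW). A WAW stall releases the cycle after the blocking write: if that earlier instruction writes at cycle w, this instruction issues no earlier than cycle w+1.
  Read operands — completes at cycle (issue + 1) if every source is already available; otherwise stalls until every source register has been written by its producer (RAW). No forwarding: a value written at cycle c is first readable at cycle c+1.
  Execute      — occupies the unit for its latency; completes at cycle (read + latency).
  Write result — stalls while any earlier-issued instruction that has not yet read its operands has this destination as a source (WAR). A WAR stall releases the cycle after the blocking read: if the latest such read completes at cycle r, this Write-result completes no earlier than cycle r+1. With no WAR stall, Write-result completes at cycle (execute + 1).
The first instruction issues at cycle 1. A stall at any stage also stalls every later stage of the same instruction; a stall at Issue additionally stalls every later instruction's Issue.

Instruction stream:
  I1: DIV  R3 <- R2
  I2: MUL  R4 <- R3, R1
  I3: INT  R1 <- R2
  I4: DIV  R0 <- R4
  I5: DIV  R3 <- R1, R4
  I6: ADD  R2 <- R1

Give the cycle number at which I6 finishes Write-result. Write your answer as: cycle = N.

cycle = 33

[1] I1 issues→DIV
[2] I1 reads; I2 issues→MUL
[3] I3 issues→INT
[4] I3 reads
[5] I3 exec-done
[10] I1 exec-done
[11] I1 writes R3
[12] I2 reads; I4 issues→DIV
[13] I3 writes R1
[16] I2 exec-done
[17] I2 writes R4
[18] I4 reads
[26] I4 exec-done
[27] I4 writes R0
[28] I5 issues→DIV
[29] I5 reads; I6 issues→ADD
[30] I6 reads
[32] I6 exec-done
[33] I6 writes R2
[37] I5 exec-done
[38] I5 writes R3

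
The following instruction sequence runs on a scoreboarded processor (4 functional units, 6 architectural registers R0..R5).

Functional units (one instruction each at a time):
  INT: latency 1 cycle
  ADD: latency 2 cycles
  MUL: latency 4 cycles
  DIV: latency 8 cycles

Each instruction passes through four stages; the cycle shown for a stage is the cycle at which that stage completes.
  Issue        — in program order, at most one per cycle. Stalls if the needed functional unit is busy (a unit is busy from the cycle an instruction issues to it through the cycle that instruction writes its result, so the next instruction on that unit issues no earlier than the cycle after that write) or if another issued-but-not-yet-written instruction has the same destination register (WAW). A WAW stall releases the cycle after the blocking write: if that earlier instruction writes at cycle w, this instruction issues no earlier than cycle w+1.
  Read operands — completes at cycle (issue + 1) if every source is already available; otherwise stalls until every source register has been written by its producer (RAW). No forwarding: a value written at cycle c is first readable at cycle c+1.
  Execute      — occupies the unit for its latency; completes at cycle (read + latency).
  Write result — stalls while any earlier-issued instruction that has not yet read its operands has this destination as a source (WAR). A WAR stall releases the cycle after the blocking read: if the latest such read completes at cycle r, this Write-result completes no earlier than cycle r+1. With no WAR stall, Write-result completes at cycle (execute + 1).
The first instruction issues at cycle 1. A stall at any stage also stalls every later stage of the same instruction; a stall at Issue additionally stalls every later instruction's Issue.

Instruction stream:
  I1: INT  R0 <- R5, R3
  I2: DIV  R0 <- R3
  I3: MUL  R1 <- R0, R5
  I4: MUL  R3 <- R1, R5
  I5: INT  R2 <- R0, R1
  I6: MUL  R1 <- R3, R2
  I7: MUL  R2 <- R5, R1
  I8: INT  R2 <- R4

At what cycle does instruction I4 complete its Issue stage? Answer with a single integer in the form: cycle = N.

1) issue 1, read 2, done 3, write 4
2) issue 5, read 6, done 14, write 15  <WAW R0: wait I1 write@4>
3) issue 6, read 16, done 20, write 21  <RAW R0: wait I2 write@15>
4) issue 22, read 23, done 27, write 28  <struct: MUL busy until I3 writes@21>
5) issue 23, read 24, done 25, write 26
6) issue 29, read 30, done 34, write 35  <struct: MUL busy until I4 writes@28>
7) issue 36, read 37, done 41, write 42  <struct: MUL busy until I6 writes@35>
8) issue 43, read 44, done 45, write 46  <WAW R2: wait I7 write@42>

cycle = 22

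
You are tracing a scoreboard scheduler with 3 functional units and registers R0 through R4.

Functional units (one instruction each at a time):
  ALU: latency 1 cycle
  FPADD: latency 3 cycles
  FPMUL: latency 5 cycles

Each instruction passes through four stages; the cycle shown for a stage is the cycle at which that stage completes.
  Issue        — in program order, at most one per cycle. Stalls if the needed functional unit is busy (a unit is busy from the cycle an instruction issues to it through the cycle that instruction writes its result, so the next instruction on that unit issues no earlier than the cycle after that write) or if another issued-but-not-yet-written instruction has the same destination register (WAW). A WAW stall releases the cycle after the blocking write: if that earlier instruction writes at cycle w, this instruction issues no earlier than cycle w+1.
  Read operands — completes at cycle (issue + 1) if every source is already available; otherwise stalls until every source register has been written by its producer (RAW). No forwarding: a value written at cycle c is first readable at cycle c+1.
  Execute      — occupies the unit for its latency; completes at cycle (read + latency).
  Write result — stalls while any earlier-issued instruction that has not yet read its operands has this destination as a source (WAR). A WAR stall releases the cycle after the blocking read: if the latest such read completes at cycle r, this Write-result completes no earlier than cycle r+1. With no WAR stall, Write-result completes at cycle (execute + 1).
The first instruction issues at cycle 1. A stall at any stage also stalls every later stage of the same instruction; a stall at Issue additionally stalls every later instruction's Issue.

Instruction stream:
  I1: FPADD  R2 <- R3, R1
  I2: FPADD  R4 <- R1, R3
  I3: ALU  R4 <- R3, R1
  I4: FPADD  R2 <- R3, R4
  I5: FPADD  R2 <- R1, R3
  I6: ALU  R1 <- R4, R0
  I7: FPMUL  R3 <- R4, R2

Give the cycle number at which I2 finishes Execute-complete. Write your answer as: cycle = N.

1) issue 1, read 2, done 5, write 6
2) issue 7, read 8, done 11, write 12  <struct: FPADD busy until I1 writes@6>
3) issue 13, read 14, done 15, write 16  <WAW R4: wait I2 write@12>
4) issue 14, read 17, done 20, write 21  <RAW R4: wait I3 write@16>
5) issue 22, read 23, done 26, write 27  <struct: FPADD busy until I4 writes@21>
6) issue 23, read 24, done 25, write 26
7) issue 24, read 28, done 33, write 34  <RAW R2: wait I5 write@27>

cycle = 11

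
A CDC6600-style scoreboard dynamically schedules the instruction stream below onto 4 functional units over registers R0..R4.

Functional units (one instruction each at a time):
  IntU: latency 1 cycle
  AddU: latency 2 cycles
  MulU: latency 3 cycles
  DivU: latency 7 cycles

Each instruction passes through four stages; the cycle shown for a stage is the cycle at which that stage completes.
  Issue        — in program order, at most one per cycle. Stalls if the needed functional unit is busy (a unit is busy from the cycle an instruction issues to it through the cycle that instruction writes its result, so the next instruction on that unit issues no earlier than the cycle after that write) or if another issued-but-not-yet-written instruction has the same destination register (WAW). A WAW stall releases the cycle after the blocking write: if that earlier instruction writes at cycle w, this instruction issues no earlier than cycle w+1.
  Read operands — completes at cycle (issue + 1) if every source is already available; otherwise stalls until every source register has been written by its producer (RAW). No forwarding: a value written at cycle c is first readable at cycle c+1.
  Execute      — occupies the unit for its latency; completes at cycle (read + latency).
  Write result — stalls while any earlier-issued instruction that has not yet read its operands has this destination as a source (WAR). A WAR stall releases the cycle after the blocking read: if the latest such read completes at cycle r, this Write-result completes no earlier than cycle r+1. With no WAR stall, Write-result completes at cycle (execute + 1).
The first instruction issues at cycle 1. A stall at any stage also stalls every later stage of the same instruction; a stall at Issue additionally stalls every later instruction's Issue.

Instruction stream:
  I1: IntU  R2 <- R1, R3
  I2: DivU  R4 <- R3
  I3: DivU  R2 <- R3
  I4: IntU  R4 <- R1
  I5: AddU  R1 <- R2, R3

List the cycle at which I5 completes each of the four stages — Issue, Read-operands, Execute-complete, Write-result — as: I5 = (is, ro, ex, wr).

I1: IS=1 RO=2 EX=3 WR=4
I2: IS=2 RO=3 EX=10 WR=11
I3: IS=12 RO=13 EX=20 WR=21  [struct: DivU busy until I2 writes@11]
I4: IS=13 RO=14 EX=15 WR=16
I5: IS=14 RO=22 EX=24 WR=25  [RAW R2: wait I3 write@21]

I5 = (14, 22, 24, 25)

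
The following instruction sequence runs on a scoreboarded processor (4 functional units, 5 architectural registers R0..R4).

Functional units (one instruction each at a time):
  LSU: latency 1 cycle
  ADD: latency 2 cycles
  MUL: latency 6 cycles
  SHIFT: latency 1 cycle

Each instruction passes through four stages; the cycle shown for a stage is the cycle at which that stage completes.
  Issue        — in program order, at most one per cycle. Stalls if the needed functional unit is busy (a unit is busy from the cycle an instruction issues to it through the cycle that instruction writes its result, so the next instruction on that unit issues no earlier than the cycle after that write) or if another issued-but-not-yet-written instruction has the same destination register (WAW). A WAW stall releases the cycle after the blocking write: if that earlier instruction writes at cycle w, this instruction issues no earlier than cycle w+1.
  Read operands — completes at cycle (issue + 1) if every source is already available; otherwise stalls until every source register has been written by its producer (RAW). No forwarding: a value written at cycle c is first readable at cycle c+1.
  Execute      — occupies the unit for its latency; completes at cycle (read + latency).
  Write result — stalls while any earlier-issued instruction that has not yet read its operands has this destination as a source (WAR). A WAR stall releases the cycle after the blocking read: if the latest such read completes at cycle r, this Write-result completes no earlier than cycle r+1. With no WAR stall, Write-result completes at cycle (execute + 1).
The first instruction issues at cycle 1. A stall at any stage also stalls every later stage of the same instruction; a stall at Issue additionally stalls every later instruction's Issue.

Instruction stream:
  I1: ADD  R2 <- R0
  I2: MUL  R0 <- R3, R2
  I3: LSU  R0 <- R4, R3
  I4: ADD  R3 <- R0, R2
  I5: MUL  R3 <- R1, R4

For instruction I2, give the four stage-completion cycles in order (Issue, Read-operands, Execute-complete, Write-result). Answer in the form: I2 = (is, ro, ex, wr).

I2 = (2, 6, 12, 13)

t=1  I1 issues→ADD
t=2  I1 reads; I2 issues→MUL
t=4  I1 exec-done
t=5  I1 writes R2
t=6  I2 reads
t=12  I2 exec-done
t=13  I2 writes R0
t=14  I3 issues→LSU
t=15  I3 reads; I4 issues→ADD
t=16  I3 exec-done
t=17  I3 writes R0
t=18  I4 reads
t=20  I4 exec-done
t=21  I4 writes R3
t=22  I5 issues→MUL
t=23  I5 reads
t=29  I5 exec-done
t=30  I5 writes R3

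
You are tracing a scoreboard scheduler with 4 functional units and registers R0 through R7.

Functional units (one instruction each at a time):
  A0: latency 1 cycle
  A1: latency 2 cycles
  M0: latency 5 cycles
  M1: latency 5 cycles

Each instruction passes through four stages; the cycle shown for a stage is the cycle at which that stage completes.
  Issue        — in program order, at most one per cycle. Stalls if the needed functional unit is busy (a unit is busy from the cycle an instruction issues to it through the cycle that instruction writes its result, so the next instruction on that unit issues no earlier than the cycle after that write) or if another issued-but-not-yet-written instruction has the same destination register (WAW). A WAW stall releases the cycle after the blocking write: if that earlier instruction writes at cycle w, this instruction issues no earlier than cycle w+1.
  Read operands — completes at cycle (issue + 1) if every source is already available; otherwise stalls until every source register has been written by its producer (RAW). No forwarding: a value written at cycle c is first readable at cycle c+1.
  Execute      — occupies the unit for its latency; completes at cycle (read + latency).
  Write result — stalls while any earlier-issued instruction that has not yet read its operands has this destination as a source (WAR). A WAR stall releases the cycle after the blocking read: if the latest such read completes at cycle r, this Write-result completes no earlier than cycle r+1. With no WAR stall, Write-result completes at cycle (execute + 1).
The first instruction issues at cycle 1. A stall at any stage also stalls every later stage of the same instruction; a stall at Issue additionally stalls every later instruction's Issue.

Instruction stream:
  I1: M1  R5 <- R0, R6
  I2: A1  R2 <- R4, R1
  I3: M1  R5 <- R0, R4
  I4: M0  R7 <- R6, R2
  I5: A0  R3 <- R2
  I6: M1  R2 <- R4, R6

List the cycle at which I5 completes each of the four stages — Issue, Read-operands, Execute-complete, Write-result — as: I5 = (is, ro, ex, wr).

I5 = (11, 12, 13, 14)

t=1  issue I1 (M1)
t=2  I1 read-ops, issue I2 (A1)
t=3  I2 read-ops
t=5  I2 finished on A1
t=6  I2→R2
t=7  I1 finished on M1
t=8  I1→R5
t=9  issue I3 (M1)
t=10  I3 read-ops, issue I4 (M0)
t=11  I4 read-ops, issue I5 (A0)
t=12  I5 read-ops
t=13  I5 finished on A0
t=14  I5→R3
t=15  I3 finished on M1
t=16  I3→R5, I4 finished on M0
t=17  I4→R7, issue I6 (M1)
t=18  I6 read-ops
t=23  I6 finished on M1
t=24  I6→R2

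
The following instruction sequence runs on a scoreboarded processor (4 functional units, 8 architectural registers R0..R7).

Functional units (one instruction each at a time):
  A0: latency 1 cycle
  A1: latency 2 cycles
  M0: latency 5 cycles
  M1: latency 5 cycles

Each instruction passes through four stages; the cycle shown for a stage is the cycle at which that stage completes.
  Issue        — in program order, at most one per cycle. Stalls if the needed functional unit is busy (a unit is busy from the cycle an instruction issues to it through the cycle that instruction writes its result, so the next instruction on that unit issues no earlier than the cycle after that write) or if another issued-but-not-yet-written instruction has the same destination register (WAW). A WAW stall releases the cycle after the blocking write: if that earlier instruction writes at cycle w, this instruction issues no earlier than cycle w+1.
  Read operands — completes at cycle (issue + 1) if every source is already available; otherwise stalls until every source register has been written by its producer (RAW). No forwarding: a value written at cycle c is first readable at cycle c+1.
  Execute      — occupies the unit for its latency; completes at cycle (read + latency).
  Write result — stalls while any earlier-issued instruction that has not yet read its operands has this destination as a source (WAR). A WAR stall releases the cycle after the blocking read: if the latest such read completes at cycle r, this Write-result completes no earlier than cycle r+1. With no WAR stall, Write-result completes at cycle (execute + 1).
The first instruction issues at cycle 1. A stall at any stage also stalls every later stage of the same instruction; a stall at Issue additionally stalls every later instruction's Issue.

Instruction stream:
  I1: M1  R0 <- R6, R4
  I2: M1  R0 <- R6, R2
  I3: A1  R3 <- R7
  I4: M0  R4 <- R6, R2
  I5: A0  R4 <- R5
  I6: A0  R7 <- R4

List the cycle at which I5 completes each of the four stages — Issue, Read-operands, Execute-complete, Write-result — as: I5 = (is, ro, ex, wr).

I5 = (19, 20, 21, 22)

[I1] 1/2/7/8
[I2] 9/10/15/16  (struct: M1 busy until I1 writes@8)
[I3] 10/11/13/14
[I4] 11/12/17/18
[I5] 19/20/21/22  (WAW R4: wait I4 write@18)
[I6] 23/24/25/26  (struct: A0 busy until I5 writes@22)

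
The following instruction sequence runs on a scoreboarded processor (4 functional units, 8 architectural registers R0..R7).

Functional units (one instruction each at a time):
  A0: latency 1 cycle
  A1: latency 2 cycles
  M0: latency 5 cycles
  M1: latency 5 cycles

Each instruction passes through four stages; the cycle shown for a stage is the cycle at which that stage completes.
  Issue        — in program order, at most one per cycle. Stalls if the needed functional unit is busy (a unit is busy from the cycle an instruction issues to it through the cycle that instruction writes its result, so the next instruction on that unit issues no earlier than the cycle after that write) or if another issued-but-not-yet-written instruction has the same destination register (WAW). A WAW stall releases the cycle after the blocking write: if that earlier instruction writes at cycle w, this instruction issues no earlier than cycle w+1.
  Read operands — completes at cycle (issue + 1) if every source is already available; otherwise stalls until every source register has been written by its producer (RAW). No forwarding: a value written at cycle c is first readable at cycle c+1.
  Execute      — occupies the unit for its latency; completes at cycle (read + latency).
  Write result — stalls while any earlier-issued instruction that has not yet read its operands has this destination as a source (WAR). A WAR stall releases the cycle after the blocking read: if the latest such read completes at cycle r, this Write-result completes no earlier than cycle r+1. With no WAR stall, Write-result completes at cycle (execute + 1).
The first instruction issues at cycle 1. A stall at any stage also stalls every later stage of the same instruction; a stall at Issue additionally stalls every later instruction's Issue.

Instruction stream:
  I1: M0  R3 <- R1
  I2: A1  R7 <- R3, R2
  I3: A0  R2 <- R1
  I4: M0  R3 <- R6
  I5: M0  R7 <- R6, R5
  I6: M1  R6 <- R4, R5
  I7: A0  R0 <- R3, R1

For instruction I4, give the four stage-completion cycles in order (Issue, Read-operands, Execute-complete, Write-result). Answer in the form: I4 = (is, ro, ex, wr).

I4 = (9, 10, 15, 16)

[I1] 1/2/7/8
[I2] 2/9/11/12  (RAW R3: wait I1 write@8)
[I3] 3/4/5/10  (WAR R2: wait I2 read@9)
[I4] 9/10/15/16  (struct: M0 busy until I1 writes@8)
[I5] 17/18/23/24  (struct: M0 busy until I4 writes@16)
[I6] 18/19/24/25
[I7] 19/20/21/22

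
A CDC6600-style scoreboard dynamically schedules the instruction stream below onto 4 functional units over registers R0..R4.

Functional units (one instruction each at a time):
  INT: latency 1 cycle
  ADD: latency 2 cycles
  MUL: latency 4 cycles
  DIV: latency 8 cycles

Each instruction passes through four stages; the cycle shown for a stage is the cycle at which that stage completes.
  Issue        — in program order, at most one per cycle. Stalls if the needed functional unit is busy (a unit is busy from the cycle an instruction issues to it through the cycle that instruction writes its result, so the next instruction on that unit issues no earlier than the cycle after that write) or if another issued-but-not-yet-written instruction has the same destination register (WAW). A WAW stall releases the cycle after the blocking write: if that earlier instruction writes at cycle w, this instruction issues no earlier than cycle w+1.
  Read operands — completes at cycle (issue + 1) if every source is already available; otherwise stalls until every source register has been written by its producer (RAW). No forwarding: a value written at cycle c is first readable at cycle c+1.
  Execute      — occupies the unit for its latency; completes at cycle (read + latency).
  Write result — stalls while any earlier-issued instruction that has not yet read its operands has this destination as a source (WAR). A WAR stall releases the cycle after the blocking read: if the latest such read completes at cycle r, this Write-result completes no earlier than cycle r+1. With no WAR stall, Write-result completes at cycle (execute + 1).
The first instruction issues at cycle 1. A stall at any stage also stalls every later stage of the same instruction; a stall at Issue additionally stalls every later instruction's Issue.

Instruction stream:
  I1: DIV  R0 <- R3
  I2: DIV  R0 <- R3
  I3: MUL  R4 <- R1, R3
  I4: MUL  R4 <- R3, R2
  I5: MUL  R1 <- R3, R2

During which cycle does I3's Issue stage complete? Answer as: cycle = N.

cycle = 13

I1  is:1  ro:2  ex:10  wr:11
I2  is:12  ro:13  ex:21  wr:22  — struct: DIV busy until I1 writes@11
I3  is:13  ro:14  ex:18  wr:19
I4  is:20  ro:21  ex:25  wr:26  — struct: MUL busy until I3 writes@19
I5  is:27  ro:28  ex:32  wr:33  — struct: MUL busy until I4 writes@26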